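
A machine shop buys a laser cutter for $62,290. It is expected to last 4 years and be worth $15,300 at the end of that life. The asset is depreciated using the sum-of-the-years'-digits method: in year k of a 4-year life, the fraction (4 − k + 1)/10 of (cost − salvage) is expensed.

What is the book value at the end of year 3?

$19,999

Depreciable base = $62,290 − $15,300 = $46,990.
Sum of the years' digits = 4+3+2+1 = 10.
Year 1: $46,990 × 4/10 = $18,796. Book value $43,494.
Year 2: $46,990 × 3/10 = $14,097. Book value $29,397.
Year 3: $46,990 × 2/10 = $9,398. Book value $19,999.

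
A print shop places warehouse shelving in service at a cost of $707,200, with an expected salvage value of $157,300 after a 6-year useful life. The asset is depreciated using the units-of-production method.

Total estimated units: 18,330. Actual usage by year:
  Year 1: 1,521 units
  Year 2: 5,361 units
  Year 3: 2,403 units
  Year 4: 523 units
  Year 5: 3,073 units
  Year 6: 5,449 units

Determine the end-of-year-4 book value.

$412,960

Depreciable base = $707,200 − $157,300 = $549,900.
Rate = $549,900 / 18,330 units = $30 per unit.
Year 1: 1,521 × $30 = $45,630. Book value $661,570.
Year 2: 5,361 × $30 = $160,830. Book value $500,740.
Year 3: 2,403 × $30 = $72,090. Book value $428,650.
Year 4: 523 × $30 = $15,690. Book value $412,960.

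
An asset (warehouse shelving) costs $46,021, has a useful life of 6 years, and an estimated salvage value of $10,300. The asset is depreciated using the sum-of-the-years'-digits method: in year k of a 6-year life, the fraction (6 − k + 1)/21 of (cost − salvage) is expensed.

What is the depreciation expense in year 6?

Depreciable base = $46,021 − $10,300 = $35,721.
Sum of the years' digits = 6+5+4+3+2+1 = 21.
Year 1: $35,721 × 6/21 = $10,206. Book value $35,815.
Year 2: $35,721 × 5/21 = $8,505. Book value $27,310.
Year 3: $35,721 × 4/21 = $6,804. Book value $20,506.
Year 4: $35,721 × 3/21 = $5,103. Book value $15,403.
Year 5: $35,721 × 2/21 = $3,402. Book value $12,001.
Year 6: $35,721 × 1/21 = $1,701. Book value $10,300.

$1,701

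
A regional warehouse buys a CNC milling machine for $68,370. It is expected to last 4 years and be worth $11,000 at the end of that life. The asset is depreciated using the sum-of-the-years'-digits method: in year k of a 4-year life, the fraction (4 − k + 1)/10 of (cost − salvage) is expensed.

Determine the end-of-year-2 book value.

$28,211

Depreciable base = $68,370 − $11,000 = $57,370.
Sum of the years' digits = 4+3+2+1 = 10.
Year 1: $57,370 × 4/10 = $22,948. Book value $45,422.
Year 2: $57,370 × 3/10 = $17,211. Book value $28,211.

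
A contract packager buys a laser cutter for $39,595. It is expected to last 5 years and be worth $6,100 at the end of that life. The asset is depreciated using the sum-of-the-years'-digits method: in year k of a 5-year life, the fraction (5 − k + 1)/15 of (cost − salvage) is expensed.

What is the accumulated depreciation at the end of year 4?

Depreciable base = $39,595 − $6,100 = $33,495.
Sum of the years' digits = 5+4+3+2+1 = 15.
Year 1: $33,495 × 5/15 = $11,165. Book value $28,430.
Year 2: $33,495 × 4/15 = $8,932. Book value $19,498.
Year 3: $33,495 × 3/15 = $6,699. Book value $12,799.
Year 4: $33,495 × 2/15 = $4,466. Book value $8,333.
Accumulated through year 4 = $39,595 − $8,333 = $31,262.

$31,262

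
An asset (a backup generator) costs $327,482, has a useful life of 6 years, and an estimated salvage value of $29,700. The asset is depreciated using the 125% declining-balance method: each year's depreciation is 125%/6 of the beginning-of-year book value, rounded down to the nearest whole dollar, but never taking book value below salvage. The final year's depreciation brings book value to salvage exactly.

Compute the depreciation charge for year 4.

$33,851

Depreciable base = $327,482 − $29,700 = $297,782.
Year 1: ⌊$327,482 × 125%/6⌋ = $68,225. Book value $259,257.
Year 2: ⌊$259,257 × 125%/6⌋ = $54,011. Book value $205,246.
Year 3: ⌊$205,246 × 125%/6⌋ = $42,759. Book value $162,487.
Year 4: ⌊$162,487 × 125%/6⌋ = $33,851. Book value $128,636.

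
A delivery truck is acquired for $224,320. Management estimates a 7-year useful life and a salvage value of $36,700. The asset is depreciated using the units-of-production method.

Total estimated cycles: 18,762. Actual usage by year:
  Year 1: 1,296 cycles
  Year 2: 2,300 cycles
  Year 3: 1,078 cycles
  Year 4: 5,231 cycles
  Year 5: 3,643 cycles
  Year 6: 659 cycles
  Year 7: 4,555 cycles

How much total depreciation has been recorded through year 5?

Depreciable base = $224,320 − $36,700 = $187,620.
Rate = $187,620 / 18,762 cycles = $10 per cycle.
Year 1: 1,296 × $10 = $12,960. Book value $211,360.
Year 2: 2,300 × $10 = $23,000. Book value $188,360.
Year 3: 1,078 × $10 = $10,780. Book value $177,580.
Year 4: 5,231 × $10 = $52,310. Book value $125,270.
Year 5: 3,643 × $10 = $36,430. Book value $88,840.
Accumulated through year 5 = $224,320 − $88,840 = $135,480.

$135,480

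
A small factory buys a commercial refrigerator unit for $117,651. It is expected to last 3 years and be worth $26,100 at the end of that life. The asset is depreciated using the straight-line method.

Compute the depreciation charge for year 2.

Depreciable base = $117,651 − $26,100 = $91,551.
Annual expense = $91,551 / 3 = $30,517.

$30,517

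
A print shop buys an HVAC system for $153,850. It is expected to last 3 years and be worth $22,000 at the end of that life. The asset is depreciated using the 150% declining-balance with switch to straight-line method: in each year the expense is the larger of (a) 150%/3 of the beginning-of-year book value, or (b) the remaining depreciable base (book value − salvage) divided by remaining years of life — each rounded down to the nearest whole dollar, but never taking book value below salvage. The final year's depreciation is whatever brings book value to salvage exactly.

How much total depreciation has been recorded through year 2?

Depreciable base = $153,850 − $22,000 = $131,850.
Year 1: DB = ⌊$153,850 × 150%/3⌋ = $76,925; SL = ⌊$131,850/3⌋ = $43,950 → take DB $76,925. Book value $76,925.
Year 2: DB = ⌊$76,925 × 150%/3⌋ = $38,462; SL = ⌊$54,925/2⌋ = $27,462 → take DB $38,462. Book value $38,463.
Accumulated through year 2 = $153,850 − $38,463 = $115,387.

$115,387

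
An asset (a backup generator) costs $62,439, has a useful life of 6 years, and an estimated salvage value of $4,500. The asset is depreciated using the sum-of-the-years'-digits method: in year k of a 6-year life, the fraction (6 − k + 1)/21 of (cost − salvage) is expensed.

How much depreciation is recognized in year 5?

Depreciable base = $62,439 − $4,500 = $57,939.
Sum of the years' digits = 6+5+4+3+2+1 = 21.
Year 1: $57,939 × 6/21 = $16,554. Book value $45,885.
Year 2: $57,939 × 5/21 = $13,795. Book value $32,090.
Year 3: $57,939 × 4/21 = $11,036. Book value $21,054.
Year 4: $57,939 × 3/21 = $8,277. Book value $12,777.
Year 5: $57,939 × 2/21 = $5,518. Book value $7,259.

$5,518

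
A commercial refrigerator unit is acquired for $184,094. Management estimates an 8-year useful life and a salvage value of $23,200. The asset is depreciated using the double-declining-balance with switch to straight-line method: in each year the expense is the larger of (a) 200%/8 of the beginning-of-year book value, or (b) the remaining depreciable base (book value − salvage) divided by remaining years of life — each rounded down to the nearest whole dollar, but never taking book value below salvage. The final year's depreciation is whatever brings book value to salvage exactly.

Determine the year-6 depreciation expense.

$10,922

Depreciable base = $184,094 − $23,200 = $160,894.
Year 1: DB = ⌊$184,094 × 200%/8⌋ = $46,023; SL = ⌊$160,894/8⌋ = $20,111 → take DB $46,023. Book value $138,071.
Year 2: DB = ⌊$138,071 × 200%/8⌋ = $34,517; SL = ⌊$114,871/7⌋ = $16,410 → take DB $34,517. Book value $103,554.
Year 3: DB = ⌊$103,554 × 200%/8⌋ = $25,888; SL = ⌊$80,354/6⌋ = $13,392 → take DB $25,888. Book value $77,666.
Year 4: DB = ⌊$77,666 × 200%/8⌋ = $19,416; SL = ⌊$54,466/5⌋ = $10,893 → take DB $19,416. Book value $58,250.
Year 5: DB = ⌊$58,250 × 200%/8⌋ = $14,562; SL = ⌊$35,050/4⌋ = $8,762 → take DB $14,562. Book value $43,688.
Year 6: DB = ⌊$43,688 × 200%/8⌋ = $10,922; SL = ⌊$20,488/3⌋ = $6,829 → take DB $10,922. Book value $32,766.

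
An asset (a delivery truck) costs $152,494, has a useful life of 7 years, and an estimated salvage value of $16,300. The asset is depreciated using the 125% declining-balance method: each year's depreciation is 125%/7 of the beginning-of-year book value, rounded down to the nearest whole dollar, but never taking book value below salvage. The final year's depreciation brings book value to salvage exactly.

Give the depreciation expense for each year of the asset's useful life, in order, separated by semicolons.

$27,231; $22,368; $18,374; $15,093; $12,397; $10,184; $30,547

Depreciable base = $152,494 − $16,300 = $136,194.
Year 1: ⌊$152,494 × 125%/7⌋ = $27,231. Book value $125,263.
Year 2: ⌊$125,263 × 125%/7⌋ = $22,368. Book value $102,895.
Year 3: ⌊$102,895 × 125%/7⌋ = $18,374. Book value $84,521.
Year 4: ⌊$84,521 × 125%/7⌋ = $15,093. Book value $69,428.
Year 5: ⌊$69,428 × 125%/7⌋ = $12,397. Book value $57,031.
Year 6: ⌊$57,031 × 125%/7⌋ = $10,184. Book value $46,847.
Year 7 (final): $46,847 − $16,300 = $30,547. Book value $16,300.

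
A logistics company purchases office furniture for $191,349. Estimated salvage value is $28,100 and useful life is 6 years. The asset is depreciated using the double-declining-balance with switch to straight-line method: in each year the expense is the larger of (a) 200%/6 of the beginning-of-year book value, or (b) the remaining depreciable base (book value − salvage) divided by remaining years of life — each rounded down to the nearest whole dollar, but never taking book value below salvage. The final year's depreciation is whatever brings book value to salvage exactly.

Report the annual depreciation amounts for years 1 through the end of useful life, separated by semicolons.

$63,783; $42,522; $28,348; $18,898; $9,698; $0

Depreciable base = $191,349 − $28,100 = $163,249.
Year 1: DB = ⌊$191,349 × 200%/6⌋ = $63,783; SL = ⌊$163,249/6⌋ = $27,208 → take DB $63,783. Book value $127,566.
Year 2: DB = ⌊$127,566 × 200%/6⌋ = $42,522; SL = ⌊$99,466/5⌋ = $19,893 → take DB $42,522. Book value $85,044.
Year 3: DB = ⌊$85,044 × 200%/6⌋ = $28,348; SL = ⌊$56,944/4⌋ = $14,236 → take DB $28,348. Book value $56,696.
Year 4: DB = ⌊$56,696 × 200%/6⌋ = $18,898; SL = ⌊$28,596/3⌋ = $9,532 → take DB $18,898. Book value $37,798.
Year 5: DB = ⌊$37,798 × 200%/6⌋ = $12,599; SL = ⌊$9,698/2⌋ = $4,849 → take DB $12,599, capped at $9,698. Book value $28,100.
Year 6 (final): $28,100 − $28,100 = $0. Book value $28,100.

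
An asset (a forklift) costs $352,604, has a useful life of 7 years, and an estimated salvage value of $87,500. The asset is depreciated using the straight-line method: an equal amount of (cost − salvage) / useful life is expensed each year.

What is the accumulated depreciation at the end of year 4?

Depreciable base = $352,604 − $87,500 = $265,104.
Annual expense = $265,104 / 7 = $37,872.
End of year 1: book value $314,732.
End of year 2: book value $276,860.
End of year 3: book value $238,988.
End of year 4: book value $201,116.
Accumulated through year 4 = $352,604 − $201,116 = $151,488.

$151,488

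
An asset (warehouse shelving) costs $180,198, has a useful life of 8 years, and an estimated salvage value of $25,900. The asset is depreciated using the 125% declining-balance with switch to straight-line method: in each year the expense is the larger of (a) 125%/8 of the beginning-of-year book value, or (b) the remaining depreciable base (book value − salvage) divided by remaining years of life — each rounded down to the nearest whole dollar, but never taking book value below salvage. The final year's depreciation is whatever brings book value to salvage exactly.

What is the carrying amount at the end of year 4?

$91,331

Depreciable base = $180,198 − $25,900 = $154,298.
Year 1: DB = ⌊$180,198 × 125%/8⌋ = $28,155; SL = ⌊$154,298/8⌋ = $19,287 → take DB $28,155. Book value $152,043.
Year 2: DB = ⌊$152,043 × 125%/8⌋ = $23,756; SL = ⌊$126,143/7⌋ = $18,020 → take DB $23,756. Book value $128,287.
Year 3: DB = ⌊$128,287 × 125%/8⌋ = $20,044; SL = ⌊$102,387/6⌋ = $17,064 → take DB $20,044. Book value $108,243.
Year 4: DB = ⌊$108,243 × 125%/8⌋ = $16,912; SL = ⌊$82,343/5⌋ = $16,468 → take DB $16,912. Book value $91,331.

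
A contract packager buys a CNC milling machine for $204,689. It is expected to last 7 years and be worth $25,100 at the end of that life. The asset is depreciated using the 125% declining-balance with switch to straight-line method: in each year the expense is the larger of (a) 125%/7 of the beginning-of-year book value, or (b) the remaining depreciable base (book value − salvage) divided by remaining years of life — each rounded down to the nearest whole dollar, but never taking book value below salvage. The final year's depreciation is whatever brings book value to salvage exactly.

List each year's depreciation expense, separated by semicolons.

$36,551; $30,024; $24,663; $22,087; $22,088; $22,088; $22,088

Depreciable base = $204,689 − $25,100 = $179,589.
Year 1: DB = ⌊$204,689 × 125%/7⌋ = $36,551; SL = ⌊$179,589/7⌋ = $25,655 → take DB $36,551. Book value $168,138.
Year 2: DB = ⌊$168,138 × 125%/7⌋ = $30,024; SL = ⌊$143,038/6⌋ = $23,839 → take DB $30,024. Book value $138,114.
Year 3: DB = ⌊$138,114 × 125%/7⌋ = $24,663; SL = ⌊$113,014/5⌋ = $22,602 → take DB $24,663. Book value $113,451.
Year 4: DB = ⌊$113,451 × 125%/7⌋ = $20,259; SL = ⌊$88,351/4⌋ = $22,087 → take SL $22,087. Book value $91,364.
Year 5: DB = ⌊$91,364 × 125%/7⌋ = $16,315; SL = ⌊$66,264/3⌋ = $22,088 → take SL $22,088. Book value $69,276.
Year 6: DB = ⌊$69,276 × 125%/7⌋ = $12,370; SL = ⌊$44,176/2⌋ = $22,088 → take SL $22,088. Book value $47,188.
Year 7 (final): $47,188 − $25,100 = $22,088. Book value $25,100.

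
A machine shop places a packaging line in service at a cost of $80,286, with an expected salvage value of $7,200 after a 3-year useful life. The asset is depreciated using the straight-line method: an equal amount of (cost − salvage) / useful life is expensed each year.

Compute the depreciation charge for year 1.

Depreciable base = $80,286 − $7,200 = $73,086.
Annual expense = $73,086 / 3 = $24,362.

$24,362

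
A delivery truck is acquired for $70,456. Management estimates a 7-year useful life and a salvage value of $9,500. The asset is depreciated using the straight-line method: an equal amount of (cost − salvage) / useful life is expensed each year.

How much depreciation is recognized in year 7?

$8,708

Depreciable base = $70,456 − $9,500 = $60,956.
Annual expense = $60,956 / 7 = $8,708.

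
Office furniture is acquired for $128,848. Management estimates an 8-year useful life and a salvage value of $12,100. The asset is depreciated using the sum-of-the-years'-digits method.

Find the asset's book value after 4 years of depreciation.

$44,530

Depreciable base = $128,848 − $12,100 = $116,748.
Sum of the years' digits = 8+7+6+5+4+3+2+1 = 36.
Year 1: $116,748 × 8/36 = $25,944. Book value $102,904.
Year 2: $116,748 × 7/36 = $22,701. Book value $80,203.
Year 3: $116,748 × 6/36 = $19,458. Book value $60,745.
Year 4: $116,748 × 5/36 = $16,215. Book value $44,530.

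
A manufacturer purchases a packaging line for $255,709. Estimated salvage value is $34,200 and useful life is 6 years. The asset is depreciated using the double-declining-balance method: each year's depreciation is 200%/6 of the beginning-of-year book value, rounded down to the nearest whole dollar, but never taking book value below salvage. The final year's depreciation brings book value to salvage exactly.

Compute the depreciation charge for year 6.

Depreciable base = $255,709 − $34,200 = $221,509.
Year 1: ⌊$255,709 × 200%/6⌋ = $85,236. Book value $170,473.
Year 2: ⌊$170,473 × 200%/6⌋ = $56,824. Book value $113,649.
Year 3: ⌊$113,649 × 200%/6⌋ = $37,883. Book value $75,766.
Year 4: ⌊$75,766 × 200%/6⌋ = $25,255. Book value $50,511.
Year 5: ⌊$50,511 × 200%/6⌋ = $16,837, capped at $16,311. Book value $34,200.
Year 6 (final): $34,200 − $34,200 = $0. Book value $34,200.

$0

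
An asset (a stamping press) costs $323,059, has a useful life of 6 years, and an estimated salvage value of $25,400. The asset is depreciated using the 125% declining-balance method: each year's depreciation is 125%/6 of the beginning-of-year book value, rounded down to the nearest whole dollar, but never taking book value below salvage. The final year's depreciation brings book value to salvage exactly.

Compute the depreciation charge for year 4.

Depreciable base = $323,059 − $25,400 = $297,659.
Year 1: ⌊$323,059 × 125%/6⌋ = $67,303. Book value $255,756.
Year 2: ⌊$255,756 × 125%/6⌋ = $53,282. Book value $202,474.
Year 3: ⌊$202,474 × 125%/6⌋ = $42,182. Book value $160,292.
Year 4: ⌊$160,292 × 125%/6⌋ = $33,394. Book value $126,898.

$33,394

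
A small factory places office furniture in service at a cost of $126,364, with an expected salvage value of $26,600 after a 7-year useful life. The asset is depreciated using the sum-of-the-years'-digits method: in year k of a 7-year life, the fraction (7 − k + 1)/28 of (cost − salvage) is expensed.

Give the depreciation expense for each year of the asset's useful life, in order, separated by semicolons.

$24,941; $21,378; $17,815; $14,252; $10,689; $7,126; $3,563

Depreciable base = $126,364 − $26,600 = $99,764.
Sum of the years' digits = 7+6+5+4+3+2+1 = 28.
Year 1: $99,764 × 7/28 = $24,941. Book value $101,423.
Year 2: $99,764 × 6/28 = $21,378. Book value $80,045.
Year 3: $99,764 × 5/28 = $17,815. Book value $62,230.
Year 4: $99,764 × 4/28 = $14,252. Book value $47,978.
Year 5: $99,764 × 3/28 = $10,689. Book value $37,289.
Year 6: $99,764 × 2/28 = $7,126. Book value $30,163.
Year 7: $99,764 × 1/28 = $3,563. Book value $26,600.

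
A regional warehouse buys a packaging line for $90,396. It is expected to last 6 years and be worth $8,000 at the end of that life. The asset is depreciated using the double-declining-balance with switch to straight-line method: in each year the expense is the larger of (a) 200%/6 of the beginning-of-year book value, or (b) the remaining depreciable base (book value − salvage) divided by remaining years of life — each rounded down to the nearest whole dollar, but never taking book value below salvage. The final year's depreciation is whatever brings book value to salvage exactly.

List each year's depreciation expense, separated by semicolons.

$30,132; $20,088; $13,392; $8,928; $5,952; $3,904

Depreciable base = $90,396 − $8,000 = $82,396.
Year 1: DB = ⌊$90,396 × 200%/6⌋ = $30,132; SL = ⌊$82,396/6⌋ = $13,732 → take DB $30,132. Book value $60,264.
Year 2: DB = ⌊$60,264 × 200%/6⌋ = $20,088; SL = ⌊$52,264/5⌋ = $10,452 → take DB $20,088. Book value $40,176.
Year 3: DB = ⌊$40,176 × 200%/6⌋ = $13,392; SL = ⌊$32,176/4⌋ = $8,044 → take DB $13,392. Book value $26,784.
Year 4: DB = ⌊$26,784 × 200%/6⌋ = $8,928; SL = ⌊$18,784/3⌋ = $6,261 → take DB $8,928. Book value $17,856.
Year 5: DB = ⌊$17,856 × 200%/6⌋ = $5,952; SL = ⌊$9,856/2⌋ = $4,928 → take DB $5,952. Book value $11,904.
Year 6 (final): $11,904 − $8,000 = $3,904. Book value $8,000.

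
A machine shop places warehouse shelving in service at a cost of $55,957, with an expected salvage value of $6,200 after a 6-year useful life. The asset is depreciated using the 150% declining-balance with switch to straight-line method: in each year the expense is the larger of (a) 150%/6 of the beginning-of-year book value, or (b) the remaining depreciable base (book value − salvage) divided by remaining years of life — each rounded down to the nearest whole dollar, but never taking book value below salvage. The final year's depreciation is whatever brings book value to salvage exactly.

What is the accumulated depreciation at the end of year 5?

Depreciable base = $55,957 − $6,200 = $49,757.
Year 1: DB = ⌊$55,957 × 150%/6⌋ = $13,989; SL = ⌊$49,757/6⌋ = $8,292 → take DB $13,989. Book value $41,968.
Year 2: DB = ⌊$41,968 × 150%/6⌋ = $10,492; SL = ⌊$35,768/5⌋ = $7,153 → take DB $10,492. Book value $31,476.
Year 3: DB = ⌊$31,476 × 150%/6⌋ = $7,869; SL = ⌊$25,276/4⌋ = $6,319 → take DB $7,869. Book value $23,607.
Year 4: DB = ⌊$23,607 × 150%/6⌋ = $5,901; SL = ⌊$17,407/3⌋ = $5,802 → take DB $5,901. Book value $17,706.
Year 5: DB = ⌊$17,706 × 150%/6⌋ = $4,426; SL = ⌊$11,506/2⌋ = $5,753 → take SL $5,753. Book value $11,953.
Accumulated through year 5 = $55,957 − $11,953 = $44,004.

$44,004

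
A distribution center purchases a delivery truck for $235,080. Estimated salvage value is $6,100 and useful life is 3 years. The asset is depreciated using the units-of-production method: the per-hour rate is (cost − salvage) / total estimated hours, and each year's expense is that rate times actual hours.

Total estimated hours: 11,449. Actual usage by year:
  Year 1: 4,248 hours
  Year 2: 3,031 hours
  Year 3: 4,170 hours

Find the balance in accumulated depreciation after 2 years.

Depreciable base = $235,080 − $6,100 = $228,980.
Rate = $228,980 / 11,449 hours = $20 per hour.
Year 1: 4,248 × $20 = $84,960. Book value $150,120.
Year 2: 3,031 × $20 = $60,620. Book value $89,500.
Accumulated through year 2 = $235,080 − $89,500 = $145,580.

$145,580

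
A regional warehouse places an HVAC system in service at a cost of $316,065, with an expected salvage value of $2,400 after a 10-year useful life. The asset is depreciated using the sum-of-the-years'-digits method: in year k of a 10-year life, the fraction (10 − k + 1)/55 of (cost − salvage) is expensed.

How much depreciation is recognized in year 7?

Depreciable base = $316,065 − $2,400 = $313,665.
Sum of the years' digits = 10+9+8+7+6+5+4+3+2+1 = 55.
Year 1: $313,665 × 10/55 = $57,030. Book value $259,035.
Year 2: $313,665 × 9/55 = $51,327. Book value $207,708.
Year 3: $313,665 × 8/55 = $45,624. Book value $162,084.
Year 4: $313,665 × 7/55 = $39,921. Book value $122,163.
Year 5: $313,665 × 6/55 = $34,218. Book value $87,945.
Year 6: $313,665 × 5/55 = $28,515. Book value $59,430.
Year 7: $313,665 × 4/55 = $22,812. Book value $36,618.

$22,812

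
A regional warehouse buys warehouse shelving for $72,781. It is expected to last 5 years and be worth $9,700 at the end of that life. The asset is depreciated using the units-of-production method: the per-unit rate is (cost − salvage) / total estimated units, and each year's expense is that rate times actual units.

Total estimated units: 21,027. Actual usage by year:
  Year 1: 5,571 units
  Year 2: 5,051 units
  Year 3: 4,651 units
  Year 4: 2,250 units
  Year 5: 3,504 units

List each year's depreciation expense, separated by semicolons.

$16,713; $15,153; $13,953; $6,750; $10,512

Depreciable base = $72,781 − $9,700 = $63,081.
Rate = $63,081 / 21,027 units = $3 per unit.
Year 1: 5,571 × $3 = $16,713. Book value $56,068.
Year 2: 5,051 × $3 = $15,153. Book value $40,915.
Year 3: 4,651 × $3 = $13,953. Book value $26,962.
Year 4: 2,250 × $3 = $6,750. Book value $20,212.
Year 5: 3,504 × $3 = $10,512. Book value $9,700.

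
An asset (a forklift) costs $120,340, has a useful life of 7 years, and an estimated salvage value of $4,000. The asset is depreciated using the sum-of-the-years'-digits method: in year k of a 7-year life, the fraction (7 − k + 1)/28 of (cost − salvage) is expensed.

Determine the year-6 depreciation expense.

$8,310

Depreciable base = $120,340 − $4,000 = $116,340.
Sum of the years' digits = 7+6+5+4+3+2+1 = 28.
Year 1: $116,340 × 7/28 = $29,085. Book value $91,255.
Year 2: $116,340 × 6/28 = $24,930. Book value $66,325.
Year 3: $116,340 × 5/28 = $20,775. Book value $45,550.
Year 4: $116,340 × 4/28 = $16,620. Book value $28,930.
Year 5: $116,340 × 3/28 = $12,465. Book value $16,465.
Year 6: $116,340 × 2/28 = $8,310. Book value $8,155.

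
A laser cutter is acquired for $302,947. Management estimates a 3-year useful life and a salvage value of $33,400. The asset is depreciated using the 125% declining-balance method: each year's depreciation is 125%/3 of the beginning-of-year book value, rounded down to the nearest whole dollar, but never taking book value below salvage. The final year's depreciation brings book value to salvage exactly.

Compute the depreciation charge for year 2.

Depreciable base = $302,947 − $33,400 = $269,547.
Year 1: ⌊$302,947 × 125%/3⌋ = $126,227. Book value $176,720.
Year 2: ⌊$176,720 × 125%/3⌋ = $73,633. Book value $103,087.

$73,633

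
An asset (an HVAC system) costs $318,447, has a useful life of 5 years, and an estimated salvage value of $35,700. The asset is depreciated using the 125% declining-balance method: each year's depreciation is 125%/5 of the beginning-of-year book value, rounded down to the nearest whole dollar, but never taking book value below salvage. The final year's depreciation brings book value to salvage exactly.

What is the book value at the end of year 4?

Depreciable base = $318,447 − $35,700 = $282,747.
Year 1: ⌊$318,447 × 125%/5⌋ = $79,611. Book value $238,836.
Year 2: ⌊$238,836 × 125%/5⌋ = $59,709. Book value $179,127.
Year 3: ⌊$179,127 × 125%/5⌋ = $44,781. Book value $134,346.
Year 4: ⌊$134,346 × 125%/5⌋ = $33,586. Book value $100,760.

$100,760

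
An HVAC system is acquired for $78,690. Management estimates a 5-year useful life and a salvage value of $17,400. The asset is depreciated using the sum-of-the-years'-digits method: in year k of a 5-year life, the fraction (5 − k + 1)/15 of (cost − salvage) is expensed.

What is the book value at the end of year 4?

Depreciable base = $78,690 − $17,400 = $61,290.
Sum of the years' digits = 5+4+3+2+1 = 15.
Year 1: $61,290 × 5/15 = $20,430. Book value $58,260.
Year 2: $61,290 × 4/15 = $16,344. Book value $41,916.
Year 3: $61,290 × 3/15 = $12,258. Book value $29,658.
Year 4: $61,290 × 2/15 = $8,172. Book value $21,486.

$21,486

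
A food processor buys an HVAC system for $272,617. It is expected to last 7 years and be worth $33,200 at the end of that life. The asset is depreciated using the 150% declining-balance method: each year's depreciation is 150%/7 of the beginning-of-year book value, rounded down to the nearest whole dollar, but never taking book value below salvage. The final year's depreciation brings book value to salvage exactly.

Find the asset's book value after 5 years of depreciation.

Depreciable base = $272,617 − $33,200 = $239,417.
Year 1: ⌊$272,617 × 150%/7⌋ = $58,417. Book value $214,200.
Year 2: ⌊$214,200 × 150%/7⌋ = $45,900. Book value $168,300.
Year 3: ⌊$168,300 × 150%/7⌋ = $36,064. Book value $132,236.
Year 4: ⌊$132,236 × 150%/7⌋ = $28,336. Book value $103,900.
Year 5: ⌊$103,900 × 150%/7⌋ = $22,264. Book value $81,636.

$81,636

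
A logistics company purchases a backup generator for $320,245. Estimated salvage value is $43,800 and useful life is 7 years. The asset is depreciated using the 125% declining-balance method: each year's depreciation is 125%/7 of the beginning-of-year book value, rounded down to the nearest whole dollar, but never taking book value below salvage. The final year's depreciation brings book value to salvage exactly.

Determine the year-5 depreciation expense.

$26,036

Depreciable base = $320,245 − $43,800 = $276,445.
Year 1: ⌊$320,245 × 125%/7⌋ = $57,186. Book value $263,059.
Year 2: ⌊$263,059 × 125%/7⌋ = $46,974. Book value $216,085.
Year 3: ⌊$216,085 × 125%/7⌋ = $38,586. Book value $177,499.
Year 4: ⌊$177,499 × 125%/7⌋ = $31,696. Book value $145,803.
Year 5: ⌊$145,803 × 125%/7⌋ = $26,036. Book value $119,767.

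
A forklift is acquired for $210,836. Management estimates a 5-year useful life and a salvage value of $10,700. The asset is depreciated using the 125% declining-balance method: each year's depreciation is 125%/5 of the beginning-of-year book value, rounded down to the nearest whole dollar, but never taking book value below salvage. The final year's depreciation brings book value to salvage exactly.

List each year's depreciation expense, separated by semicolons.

$52,709; $39,531; $29,649; $22,236; $56,011

Depreciable base = $210,836 − $10,700 = $200,136.
Year 1: ⌊$210,836 × 125%/5⌋ = $52,709. Book value $158,127.
Year 2: ⌊$158,127 × 125%/5⌋ = $39,531. Book value $118,596.
Year 3: ⌊$118,596 × 125%/5⌋ = $29,649. Book value $88,947.
Year 4: ⌊$88,947 × 125%/5⌋ = $22,236. Book value $66,711.
Year 5 (final): $66,711 − $10,700 = $56,011. Book value $10,700.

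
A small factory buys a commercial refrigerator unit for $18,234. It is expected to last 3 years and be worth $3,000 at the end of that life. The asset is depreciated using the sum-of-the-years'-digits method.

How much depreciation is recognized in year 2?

$5,078

Depreciable base = $18,234 − $3,000 = $15,234.
Sum of the years' digits = 3+2+1 = 6.
Year 1: $15,234 × 3/6 = $7,617. Book value $10,617.
Year 2: $15,234 × 2/6 = $5,078. Book value $5,539.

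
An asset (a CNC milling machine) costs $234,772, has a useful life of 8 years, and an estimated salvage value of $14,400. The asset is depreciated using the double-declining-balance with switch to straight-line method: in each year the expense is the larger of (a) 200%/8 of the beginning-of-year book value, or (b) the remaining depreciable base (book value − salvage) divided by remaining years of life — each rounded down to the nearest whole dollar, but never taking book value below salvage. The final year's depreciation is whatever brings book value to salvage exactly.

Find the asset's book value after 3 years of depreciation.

$99,045

Depreciable base = $234,772 − $14,400 = $220,372.
Year 1: DB = ⌊$234,772 × 200%/8⌋ = $58,693; SL = ⌊$220,372/8⌋ = $27,546 → take DB $58,693. Book value $176,079.
Year 2: DB = ⌊$176,079 × 200%/8⌋ = $44,019; SL = ⌊$161,679/7⌋ = $23,097 → take DB $44,019. Book value $132,060.
Year 3: DB = ⌊$132,060 × 200%/8⌋ = $33,015; SL = ⌊$117,660/6⌋ = $19,610 → take DB $33,015. Book value $99,045.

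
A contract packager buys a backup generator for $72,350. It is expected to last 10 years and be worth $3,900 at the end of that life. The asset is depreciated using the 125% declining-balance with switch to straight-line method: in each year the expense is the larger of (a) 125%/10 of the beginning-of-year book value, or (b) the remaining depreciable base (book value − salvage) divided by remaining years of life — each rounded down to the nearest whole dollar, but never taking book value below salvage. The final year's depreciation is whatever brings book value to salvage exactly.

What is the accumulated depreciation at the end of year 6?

Depreciable base = $72,350 − $3,900 = $68,450.
Year 1: DB = ⌊$72,350 × 125%/10⌋ = $9,043; SL = ⌊$68,450/10⌋ = $6,845 → take DB $9,043. Book value $63,307.
Year 2: DB = ⌊$63,307 × 125%/10⌋ = $7,913; SL = ⌊$59,407/9⌋ = $6,600 → take DB $7,913. Book value $55,394.
Year 3: DB = ⌊$55,394 × 125%/10⌋ = $6,924; SL = ⌊$51,494/8⌋ = $6,436 → take DB $6,924. Book value $48,470.
Year 4: DB = ⌊$48,470 × 125%/10⌋ = $6,058; SL = ⌊$44,570/7⌋ = $6,367 → take SL $6,367. Book value $42,103.
Year 5: DB = ⌊$42,103 × 125%/10⌋ = $5,262; SL = ⌊$38,203/6⌋ = $6,367 → take SL $6,367. Book value $35,736.
Year 6: DB = ⌊$35,736 × 125%/10⌋ = $4,467; SL = ⌊$31,836/5⌋ = $6,367 → take SL $6,367. Book value $29,369.
Accumulated through year 6 = $72,350 − $29,369 = $42,981.

$42,981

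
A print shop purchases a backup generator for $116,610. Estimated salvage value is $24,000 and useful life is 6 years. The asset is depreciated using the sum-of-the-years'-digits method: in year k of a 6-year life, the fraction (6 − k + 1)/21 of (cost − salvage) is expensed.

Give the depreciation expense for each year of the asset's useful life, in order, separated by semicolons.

$26,460; $22,050; $17,640; $13,230; $8,820; $4,410

Depreciable base = $116,610 − $24,000 = $92,610.
Sum of the years' digits = 6+5+4+3+2+1 = 21.
Year 1: $92,610 × 6/21 = $26,460. Book value $90,150.
Year 2: $92,610 × 5/21 = $22,050. Book value $68,100.
Year 3: $92,610 × 4/21 = $17,640. Book value $50,460.
Year 4: $92,610 × 3/21 = $13,230. Book value $37,230.
Year 5: $92,610 × 2/21 = $8,820. Book value $28,410.
Year 6: $92,610 × 1/21 = $4,410. Book value $24,000.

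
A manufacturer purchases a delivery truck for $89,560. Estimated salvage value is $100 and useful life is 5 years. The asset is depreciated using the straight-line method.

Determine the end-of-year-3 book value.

Depreciable base = $89,560 − $100 = $89,460.
Annual expense = $89,460 / 5 = $17,892.
End of year 1: book value $71,668.
End of year 2: book value $53,776.
End of year 3: book value $35,884.

$35,884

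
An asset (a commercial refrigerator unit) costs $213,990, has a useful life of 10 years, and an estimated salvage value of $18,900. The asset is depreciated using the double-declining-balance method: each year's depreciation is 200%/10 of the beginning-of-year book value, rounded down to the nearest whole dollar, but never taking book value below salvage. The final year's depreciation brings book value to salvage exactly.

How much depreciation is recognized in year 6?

Depreciable base = $213,990 − $18,900 = $195,090.
Year 1: ⌊$213,990 × 200%/10⌋ = $42,798. Book value $171,192.
Year 2: ⌊$171,192 × 200%/10⌋ = $34,238. Book value $136,954.
Year 3: ⌊$136,954 × 200%/10⌋ = $27,390. Book value $109,564.
Year 4: ⌊$109,564 × 200%/10⌋ = $21,912. Book value $87,652.
Year 5: ⌊$87,652 × 200%/10⌋ = $17,530. Book value $70,122.
Year 6: ⌊$70,122 × 200%/10⌋ = $14,024. Book value $56,098.

$14,024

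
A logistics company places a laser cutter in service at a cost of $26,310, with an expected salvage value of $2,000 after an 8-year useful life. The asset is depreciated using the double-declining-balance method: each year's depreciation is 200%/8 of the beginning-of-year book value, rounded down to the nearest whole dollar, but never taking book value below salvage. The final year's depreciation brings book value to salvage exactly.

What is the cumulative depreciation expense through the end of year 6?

Depreciable base = $26,310 − $2,000 = $24,310.
Year 1: ⌊$26,310 × 200%/8⌋ = $6,577. Book value $19,733.
Year 2: ⌊$19,733 × 200%/8⌋ = $4,933. Book value $14,800.
Year 3: ⌊$14,800 × 200%/8⌋ = $3,700. Book value $11,100.
Year 4: ⌊$11,100 × 200%/8⌋ = $2,775. Book value $8,325.
Year 5: ⌊$8,325 × 200%/8⌋ = $2,081. Book value $6,244.
Year 6: ⌊$6,244 × 200%/8⌋ = $1,561. Book value $4,683.
Accumulated through year 6 = $26,310 − $4,683 = $21,627.

$21,627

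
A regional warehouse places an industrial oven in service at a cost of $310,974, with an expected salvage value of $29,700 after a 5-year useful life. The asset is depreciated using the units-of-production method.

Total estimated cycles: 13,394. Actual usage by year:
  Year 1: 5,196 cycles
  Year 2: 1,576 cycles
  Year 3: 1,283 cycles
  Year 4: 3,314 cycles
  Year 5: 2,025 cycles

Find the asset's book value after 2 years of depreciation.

$168,762

Depreciable base = $310,974 − $29,700 = $281,274.
Rate = $281,274 / 13,394 cycles = $21 per cycle.
Year 1: 5,196 × $21 = $109,116. Book value $201,858.
Year 2: 1,576 × $21 = $33,096. Book value $168,762.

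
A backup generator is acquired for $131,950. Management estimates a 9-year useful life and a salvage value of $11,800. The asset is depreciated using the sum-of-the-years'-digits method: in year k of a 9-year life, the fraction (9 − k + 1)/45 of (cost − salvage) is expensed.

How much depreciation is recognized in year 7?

Depreciable base = $131,950 − $11,800 = $120,150.
Sum of the years' digits = 9+8+7+6+5+4+3+2+1 = 45.
Year 1: $120,150 × 9/45 = $24,030. Book value $107,920.
Year 2: $120,150 × 8/45 = $21,360. Book value $86,560.
Year 3: $120,150 × 7/45 = $18,690. Book value $67,870.
Year 4: $120,150 × 6/45 = $16,020. Book value $51,850.
Year 5: $120,150 × 5/45 = $13,350. Book value $38,500.
Year 6: $120,150 × 4/45 = $10,680. Book value $27,820.
Year 7: $120,150 × 3/45 = $8,010. Book value $19,810.

$8,010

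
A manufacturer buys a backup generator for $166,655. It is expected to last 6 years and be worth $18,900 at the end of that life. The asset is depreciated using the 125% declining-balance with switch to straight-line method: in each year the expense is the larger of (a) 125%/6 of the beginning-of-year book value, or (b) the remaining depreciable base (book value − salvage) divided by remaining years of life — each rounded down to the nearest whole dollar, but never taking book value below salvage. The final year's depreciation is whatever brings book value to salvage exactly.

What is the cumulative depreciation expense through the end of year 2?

$62,205

Depreciable base = $166,655 − $18,900 = $147,755.
Year 1: DB = ⌊$166,655 × 125%/6⌋ = $34,719; SL = ⌊$147,755/6⌋ = $24,625 → take DB $34,719. Book value $131,936.
Year 2: DB = ⌊$131,936 × 125%/6⌋ = $27,486; SL = ⌊$113,036/5⌋ = $22,607 → take DB $27,486. Book value $104,450.
Accumulated through year 2 = $166,655 − $104,450 = $62,205.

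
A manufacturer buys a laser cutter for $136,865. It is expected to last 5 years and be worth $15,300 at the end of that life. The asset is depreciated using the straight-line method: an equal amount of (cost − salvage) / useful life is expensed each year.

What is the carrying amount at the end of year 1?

$112,552

Depreciable base = $136,865 − $15,300 = $121,565.
Annual expense = $121,565 / 5 = $24,313.
End of year 1: book value $112,552.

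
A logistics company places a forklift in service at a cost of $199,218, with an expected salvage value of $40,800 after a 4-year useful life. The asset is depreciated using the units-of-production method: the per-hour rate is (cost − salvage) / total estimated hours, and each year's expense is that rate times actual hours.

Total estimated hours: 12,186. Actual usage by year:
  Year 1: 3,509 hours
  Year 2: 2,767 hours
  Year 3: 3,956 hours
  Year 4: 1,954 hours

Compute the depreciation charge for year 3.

Depreciable base = $199,218 − $40,800 = $158,418.
Rate = $158,418 / 12,186 hours = $13 per hour.
Year 1: 3,509 × $13 = $45,617. Book value $153,601.
Year 2: 2,767 × $13 = $35,971. Book value $117,630.
Year 3: 3,956 × $13 = $51,428. Book value $66,202.

$51,428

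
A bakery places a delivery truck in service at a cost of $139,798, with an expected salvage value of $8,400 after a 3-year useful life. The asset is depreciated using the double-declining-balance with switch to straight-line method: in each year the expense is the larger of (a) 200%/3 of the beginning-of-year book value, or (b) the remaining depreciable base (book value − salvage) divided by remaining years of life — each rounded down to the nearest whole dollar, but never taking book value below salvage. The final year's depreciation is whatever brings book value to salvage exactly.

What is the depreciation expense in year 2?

Depreciable base = $139,798 − $8,400 = $131,398.
Year 1: DB = ⌊$139,798 × 200%/3⌋ = $93,198; SL = ⌊$131,398/3⌋ = $43,799 → take DB $93,198. Book value $46,600.
Year 2: DB = ⌊$46,600 × 200%/3⌋ = $31,066; SL = ⌊$38,200/2⌋ = $19,100 → take DB $31,066. Book value $15,534.

$31,066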